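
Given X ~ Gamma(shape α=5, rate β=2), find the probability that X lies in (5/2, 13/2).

P(5/2 < X < 13/2) = ∫_{5/2}^{13/2} f(x) dx
where f(x) = \frac{4 x^{4} e^{- 2 x}}{3}
= \frac{-39713 + 1569 e^{8}}{24 e^{13}}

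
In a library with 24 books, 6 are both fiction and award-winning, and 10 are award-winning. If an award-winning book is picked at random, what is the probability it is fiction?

P(A ∩ B) = 6/24 = 1/4
P(B) = 10/24 = 5/12
P(A|B) = P(A ∩ B) / P(B) = (1/4) / (5/12) = 3/5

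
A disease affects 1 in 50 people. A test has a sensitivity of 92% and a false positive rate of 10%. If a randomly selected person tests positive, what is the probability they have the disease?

Let D = the rare event, + = positive/flagged.
P(D) = 1/50
P(+|D) = 92/100 = 23/25
P(+|D') = 10/100 = 1/10
P(+) = P(+|D)P(D) + P(+|D')P(D')
     = \frac{23}{25} × \frac{1}{50} + \frac{1}{10} × \frac{49}{50}
     = \frac{291}{2500}
P(D|+) = P(+|D)P(D)/P(+) = \frac{46}{291}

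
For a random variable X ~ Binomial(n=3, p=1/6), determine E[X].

For X ~ Binomial(n=3, p=1/6), the expected value is:
E[X] = \frac{1}{2}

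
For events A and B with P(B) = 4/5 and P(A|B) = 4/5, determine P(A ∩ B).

By definition, P(A|B) = P(A ∩ B) / P(B)
So P(A ∩ B) = P(A|B) × P(B)
= 4/5 × 4/5
= 16/25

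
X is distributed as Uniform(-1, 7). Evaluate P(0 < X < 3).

P(0 < X < 3) = ∫_{0}^{3} f(x) dx
where f(x) = \frac{1}{8}
= \frac{3}{8}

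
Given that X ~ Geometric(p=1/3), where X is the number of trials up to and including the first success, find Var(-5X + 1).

For X ~ Geometric(p=1/3), where X is the number of trials up to and including the first success:
Var(X) = 6
Var(-5X + 1) = (-5)² × Var(X) = 25 × 6 = 150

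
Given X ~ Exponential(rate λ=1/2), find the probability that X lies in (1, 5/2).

P(1 < X < 5/2) = ∫_{1}^{5/2} f(x) dx
where f(x) = \frac{e^{- \frac{x}{2}}}{2}
= - \frac{1}{e^{\frac{5}{4}}} + e^{- \frac{1}{2}}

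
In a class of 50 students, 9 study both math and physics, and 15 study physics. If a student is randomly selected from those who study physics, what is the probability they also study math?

P(A ∩ B) = 9/50
P(B) = 15/50 = 3/10
P(A|B) = P(A ∩ B) / P(B) = (9/50) / (3/10) = 3/5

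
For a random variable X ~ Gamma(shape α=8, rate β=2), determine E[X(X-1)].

E[X(X-1)] = E[X² - X] = E[X²] - E[X]
E[X] = 4
E[X²] = Var(X) + (E[X])² = 2 + (4)² = 18
E[X(X-1)] = 18 - 4 = 14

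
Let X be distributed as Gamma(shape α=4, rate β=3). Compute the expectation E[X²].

Using the identity E[X²] = Var(X) + (E[X])²:
E[X] = \frac{4}{3}
Var(X) = \frac{4}{9}
E[X²] = \frac{4}{9} + (\frac{4}{3})²
= \frac{20}{9}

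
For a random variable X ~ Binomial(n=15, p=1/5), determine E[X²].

Using the identity E[X²] = Var(X) + (E[X])²:
E[X] = 3
Var(X) = \frac{12}{5}
E[X²] = \frac{12}{5} + (3)²
= \frac{57}{5}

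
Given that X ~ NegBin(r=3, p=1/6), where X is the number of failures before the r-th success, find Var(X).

For X ~ NegBin(r=3, p=1/6), where X is the number of failures before the r-th success:
Var(X) = 90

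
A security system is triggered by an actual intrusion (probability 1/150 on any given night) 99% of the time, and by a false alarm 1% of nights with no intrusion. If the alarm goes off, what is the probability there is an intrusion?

Let D = the rare event, + = positive/flagged.
P(D) = 1/150
P(+|D) = 99/100
P(+|D') = 1/100
P(+) = P(+|D)P(D) + P(+|D')P(D')
     = \frac{99}{100} × \frac{1}{150} + \frac{1}{100} × \frac{149}{150}
     = \frac{31}{1875}
P(D|+) = P(+|D)P(D)/P(+) = \frac{99}{248}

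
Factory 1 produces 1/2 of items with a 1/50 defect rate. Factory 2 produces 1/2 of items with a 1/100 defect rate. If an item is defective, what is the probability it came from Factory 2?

Using Bayes' theorem:
P(F1) = 1/2, P(D|F1) = 1/50
P(F2) = 1/2, P(D|F2) = 1/100
P(D) = P(D|F1)P(F1) + P(D|F2)P(F2)
     = \frac{3}{200}
P(F2|D) = P(D|F2)P(F2) / P(D)
= \frac{1}{3}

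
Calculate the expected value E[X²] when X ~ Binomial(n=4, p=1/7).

Using the identity E[X²] = Var(X) + (E[X])²:
E[X] = \frac{4}{7}
Var(X) = \frac{24}{49}
E[X²] = \frac{24}{49} + (\frac{4}{7})²
= \frac{40}{49}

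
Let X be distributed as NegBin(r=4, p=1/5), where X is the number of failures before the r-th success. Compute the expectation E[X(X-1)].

E[X(X-1)] = E[X² - X] = E[X²] - E[X]
E[X] = 16
E[X²] = Var(X) + (E[X])² = 80 + (16)² = 336
E[X(X-1)] = 336 - 16 = 320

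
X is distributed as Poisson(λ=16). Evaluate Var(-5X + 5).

For X ~ Poisson(λ=16):
Var(X) = 16
Var(-5X + 5) = (-5)² × Var(X) = 25 × 16 = 400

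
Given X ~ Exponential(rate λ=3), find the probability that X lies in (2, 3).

P(2 < X < 3) = ∫_{2}^{3} f(x) dx
where f(x) = 3 e^{- 3 x}
= - \frac{1 - e^{3}}{e^{9}}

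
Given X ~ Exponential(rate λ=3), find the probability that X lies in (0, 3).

P(0 < X < 3) = ∫_{0}^{3} f(x) dx
where f(x) = 3 e^{- 3 x}
= 1 - e^{-9}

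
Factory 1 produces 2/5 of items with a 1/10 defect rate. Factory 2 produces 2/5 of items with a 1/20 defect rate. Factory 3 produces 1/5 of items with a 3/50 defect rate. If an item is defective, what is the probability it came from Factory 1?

Using Bayes' theorem:
P(F1) = 2/5, P(D|F1) = 1/10
P(F2) = 2/5, P(D|F2) = 1/20
P(F3) = 1/5, P(D|F3) = 3/50
P(D) = P(D|F1)P(F1) + P(D|F2)P(F2) + P(D|F3)P(F3)
     = \frac{9}{125}
P(F1|D) = P(D|F1)P(F1) / P(D)
= \frac{5}{9}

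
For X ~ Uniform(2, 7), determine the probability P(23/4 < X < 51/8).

P(23/4 < X < 51/8) = ∫_{23/4}^{51/8} f(x) dx
where f(x) = \frac{1}{5}
= \frac{1}{8}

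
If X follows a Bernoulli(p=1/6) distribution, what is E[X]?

For X ~ Bernoulli(p=1/6), the expected value is:
E[X] = \frac{1}{6}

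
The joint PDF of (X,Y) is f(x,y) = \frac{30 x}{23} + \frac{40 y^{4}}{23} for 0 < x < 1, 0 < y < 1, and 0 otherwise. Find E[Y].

E[Y] = ∫_0^1 ∫_0^1 y × f(x,y) dx dy
= \frac{85}{138}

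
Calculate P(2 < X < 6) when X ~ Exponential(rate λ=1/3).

P(2 < X < 6) = ∫_{2}^{6} f(x) dx
where f(x) = \frac{e^{- \frac{x}{3}}}{3}
= - \frac{1}{e^{2}} + e^{- \frac{2}{3}}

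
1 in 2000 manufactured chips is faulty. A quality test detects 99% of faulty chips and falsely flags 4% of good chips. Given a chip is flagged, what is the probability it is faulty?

Let D = the rare event, + = positive/flagged.
P(D) = 1/2000
P(+|D) = 99/100
P(+|D') = 4/100 = 1/25
P(+) = P(+|D)P(D) + P(+|D')P(D')
     = \frac{99}{100} × \frac{1}{2000} + \frac{1}{25} × \frac{1999}{2000}
     = \frac{1619}{40000}
P(D|+) = P(+|D)P(D)/P(+) = \frac{99}{8095}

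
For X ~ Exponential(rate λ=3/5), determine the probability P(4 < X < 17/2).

P(4 < X < 17/2) = ∫_{4}^{17/2} f(x) dx
where f(x) = \frac{3 e^{- \frac{3 x}{5}}}{5}
= - \frac{1}{e^{\frac{51}{10}}} + e^{- \frac{12}{5}}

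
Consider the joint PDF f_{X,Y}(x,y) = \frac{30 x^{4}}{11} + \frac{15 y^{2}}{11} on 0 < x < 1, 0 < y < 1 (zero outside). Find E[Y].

E[Y] = ∫_0^1 ∫_0^1 y × f(x,y) dx dy
= \frac{27}{44}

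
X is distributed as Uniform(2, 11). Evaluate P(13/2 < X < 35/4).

P(13/2 < X < 35/4) = ∫_{13/2}^{35/4} f(x) dx
where f(x) = \frac{1}{9}
= \frac{1}{4}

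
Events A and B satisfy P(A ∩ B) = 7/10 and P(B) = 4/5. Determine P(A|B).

P(A|B) = P(A ∩ B) / P(B)
= (7/10) / (4/5)
= 7/8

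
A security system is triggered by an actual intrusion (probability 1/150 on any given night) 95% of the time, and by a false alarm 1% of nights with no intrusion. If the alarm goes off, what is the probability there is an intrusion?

Let D = the rare event, + = positive/flagged.
P(D) = 1/150
P(+|D) = 95/100 = 19/20
P(+|D') = 1/100
P(+) = P(+|D)P(D) + P(+|D')P(D')
     = \frac{19}{20} × \frac{1}{150} + \frac{1}{100} × \frac{149}{150}
     = \frac{61}{3750}
P(D|+) = P(+|D)P(D)/P(+) = \frac{95}{244}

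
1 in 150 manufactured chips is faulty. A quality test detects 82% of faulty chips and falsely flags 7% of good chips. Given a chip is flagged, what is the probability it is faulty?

Let D = the rare event, + = positive/flagged.
P(D) = 1/150
P(+|D) = 82/100 = 41/50
P(+|D') = 7/100
P(+) = P(+|D)P(D) + P(+|D')P(D')
     = \frac{41}{50} × \frac{1}{150} + \frac{7}{100} × \frac{149}{150}
     = \frac{3}{40}
P(D|+) = P(+|D)P(D)/P(+) = \frac{82}{1125}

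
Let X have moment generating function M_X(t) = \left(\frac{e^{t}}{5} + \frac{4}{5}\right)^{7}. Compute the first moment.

To find E[X], compute M^(1)(0):
M^(1)(t) = \frac{7 \left(\frac{e^{t}}{5} + \frac{4}{5}\right)^{6} e^{t}}{5}
M^(1)(0) = \frac{7}{5}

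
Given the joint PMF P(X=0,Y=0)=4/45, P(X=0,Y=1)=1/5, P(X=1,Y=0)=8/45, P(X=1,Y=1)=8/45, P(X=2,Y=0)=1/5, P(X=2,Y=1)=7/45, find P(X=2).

P(X=2) = P(X=2,Y=0) + P(X=2,Y=1)
= 1/5 + 7/45
= 16/45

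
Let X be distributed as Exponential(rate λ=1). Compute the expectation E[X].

For X ~ Exponential(rate λ=1), the expected value is:
E[X] = 1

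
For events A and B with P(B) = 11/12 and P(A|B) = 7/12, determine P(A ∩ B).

By definition, P(A|B) = P(A ∩ B) / P(B)
So P(A ∩ B) = P(A|B) × P(B)
= 7/12 × 11/12
= 77/144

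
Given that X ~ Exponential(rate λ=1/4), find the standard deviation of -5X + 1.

For X ~ Exponential(rate λ=1/4):
Var(X) = 16
SD(X) = √(Var(X)) = √(16) = 4
SD(-5X + 1) = |-5| × SD(X) = 5 × 4 = 20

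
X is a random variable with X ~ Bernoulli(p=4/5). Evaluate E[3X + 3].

For X ~ Bernoulli(p=4/5):
E[X] = \frac{4}{5}
E[3X + 3] = 3 × E[X] + 3 = \frac{27}{5}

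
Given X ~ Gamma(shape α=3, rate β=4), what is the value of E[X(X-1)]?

E[X(X-1)] = E[X² - X] = E[X²] - E[X]
E[X] = \frac{3}{4}
E[X²] = Var(X) + (E[X])² = \frac{3}{16} + (\frac{3}{4})² = \frac{3}{4}
E[X(X-1)] = \frac{3}{4} - \frac{3}{4} = 0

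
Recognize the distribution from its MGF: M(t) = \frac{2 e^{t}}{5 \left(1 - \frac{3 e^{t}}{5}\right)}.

The MGF M(t) = \frac{2 e^{t}}{5 \left(1 - \frac{3 e^{t}}{5}\right)} is the standard form for the Geometric distribution.
Comparing with the known MGF formula identifies: Geometric(p=2/5), X = trial number of first success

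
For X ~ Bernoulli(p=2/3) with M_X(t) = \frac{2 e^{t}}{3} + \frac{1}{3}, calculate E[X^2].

To find E[X^2], compute M^(2)(0):
M^(1)(t) = \frac{2 e^{t}}{3}
M^(2)(t) = \frac{2 e^{t}}{3}
M^(2)(0) = \frac{2}{3}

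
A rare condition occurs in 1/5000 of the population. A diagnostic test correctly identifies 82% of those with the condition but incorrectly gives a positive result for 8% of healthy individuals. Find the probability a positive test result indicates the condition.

Let D = the rare event, + = positive/flagged.
P(D) = 1/5000
P(+|D) = 82/100 = 41/50
P(+|D') = 8/100 = 2/25
P(+) = P(+|D)P(D) + P(+|D')P(D')
     = \frac{41}{50} × \frac{1}{5000} + \frac{2}{25} × \frac{4999}{5000}
     = \frac{20037}{250000}
P(D|+) = P(+|D)P(D)/P(+) = \frac{41}{20037}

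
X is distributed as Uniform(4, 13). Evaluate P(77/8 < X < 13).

P(77/8 < X < 13) = ∫_{77/8}^{13} f(x) dx
where f(x) = \frac{1}{9}
= \frac{3}{8}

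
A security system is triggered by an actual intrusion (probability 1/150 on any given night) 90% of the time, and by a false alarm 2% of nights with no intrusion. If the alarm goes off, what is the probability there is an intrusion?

Let D = the rare event, + = positive/flagged.
P(D) = 1/150
P(+|D) = 90/100 = 9/10
P(+|D') = 2/100 = 1/50
P(+) = P(+|D)P(D) + P(+|D')P(D')
     = \frac{9}{10} × \frac{1}{150} + \frac{1}{50} × \frac{149}{150}
     = \frac{97}{3750}
P(D|+) = P(+|D)P(D)/P(+) = \frac{45}{194}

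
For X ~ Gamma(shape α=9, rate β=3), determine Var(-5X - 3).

For X ~ Gamma(shape α=9, rate β=3):
Var(X) = 1
Var(-5X - 3) = (-5)² × Var(X) = 25 × 1 = 25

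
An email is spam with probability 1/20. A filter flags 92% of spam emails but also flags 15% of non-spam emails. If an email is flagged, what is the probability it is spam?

Let D = the rare event, + = positive/flagged.
P(D) = 1/20
P(+|D) = 92/100 = 23/25
P(+|D') = 15/100 = 3/20
P(+) = P(+|D)P(D) + P(+|D')P(D')
     = \frac{23}{25} × \frac{1}{20} + \frac{3}{20} × \frac{19}{20}
     = \frac{377}{2000}
P(D|+) = P(+|D)P(D)/P(+) = \frac{92}{377}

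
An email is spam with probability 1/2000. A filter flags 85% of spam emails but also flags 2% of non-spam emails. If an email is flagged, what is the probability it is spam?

Let D = the rare event, + = positive/flagged.
P(D) = 1/2000
P(+|D) = 85/100 = 17/20
P(+|D') = 2/100 = 1/50
P(+) = P(+|D)P(D) + P(+|D')P(D')
     = \frac{17}{20} × \frac{1}{2000} + \frac{1}{50} × \frac{1999}{2000}
     = \frac{4083}{200000}
P(D|+) = P(+|D)P(D)/P(+) = \frac{85}{4083}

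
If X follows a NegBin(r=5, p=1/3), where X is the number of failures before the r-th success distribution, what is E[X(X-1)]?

E[X(X-1)] = E[X² - X] = E[X²] - E[X]
E[X] = 10
E[X²] = Var(X) + (E[X])² = 30 + (10)² = 130
E[X(X-1)] = 130 - 10 = 120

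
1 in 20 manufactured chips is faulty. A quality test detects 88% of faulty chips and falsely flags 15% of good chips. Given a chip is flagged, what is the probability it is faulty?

Let D = the rare event, + = positive/flagged.
P(D) = 1/20
P(+|D) = 88/100 = 22/25
P(+|D') = 15/100 = 3/20
P(+) = P(+|D)P(D) + P(+|D')P(D')
     = \frac{22}{25} × \frac{1}{20} + \frac{3}{20} × \frac{19}{20}
     = \frac{373}{2000}
P(D|+) = P(+|D)P(D)/P(+) = \frac{88}{373}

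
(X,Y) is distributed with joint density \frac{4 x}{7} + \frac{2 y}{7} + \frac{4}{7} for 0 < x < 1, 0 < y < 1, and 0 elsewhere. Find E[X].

E[X] = ∫_0^1 ∫_0^1 x × f(x,y) dy dx
= ∫_0^1 ∫_0^1 x × (\frac{4 x}{7} + \frac{2 y}{7} + \frac{4}{7}) dy dx
= \frac{23}{42}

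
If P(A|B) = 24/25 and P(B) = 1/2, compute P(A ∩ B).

By definition, P(A|B) = P(A ∩ B) / P(B)
So P(A ∩ B) = P(A|B) × P(B)
= 24/25 × 1/2
= 12/25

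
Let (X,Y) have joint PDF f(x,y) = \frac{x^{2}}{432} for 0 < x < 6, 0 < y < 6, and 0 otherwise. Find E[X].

f_X(x) = ∫_0^6 \frac{x^{2}}{432} dy = \frac{x^{2}}{72}
E[X] = ∫_0^6 x × (\frac{x^{2}}{72}) dx = \frac{9}{2}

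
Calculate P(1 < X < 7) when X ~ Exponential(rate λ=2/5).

P(1 < X < 7) = ∫_{1}^{7} f(x) dx
where f(x) = \frac{2 e^{- \frac{2 x}{5}}}{5}
= - \frac{1 - e^{\frac{12}{5}}}{e^{\frac{14}{5}}}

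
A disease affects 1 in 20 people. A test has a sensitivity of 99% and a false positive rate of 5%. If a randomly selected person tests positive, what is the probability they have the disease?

Let D = the rare event, + = positive/flagged.
P(D) = 1/20
P(+|D) = 99/100
P(+|D') = 5/100 = 1/20
P(+) = P(+|D)P(D) + P(+|D')P(D')
     = \frac{99}{100} × \frac{1}{20} + \frac{1}{20} × \frac{19}{20}
     = \frac{97}{1000}
P(D|+) = P(+|D)P(D)/P(+) = \frac{99}{194}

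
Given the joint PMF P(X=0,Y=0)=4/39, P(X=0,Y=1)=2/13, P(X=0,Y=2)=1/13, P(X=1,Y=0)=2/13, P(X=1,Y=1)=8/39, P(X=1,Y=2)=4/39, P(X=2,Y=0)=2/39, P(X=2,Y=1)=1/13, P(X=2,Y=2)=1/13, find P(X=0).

P(X=0) = P(X=0,Y=0) + P(X=0,Y=1) + P(X=0,Y=2)
= 4/39 + 2/13 + 1/13
= 1/3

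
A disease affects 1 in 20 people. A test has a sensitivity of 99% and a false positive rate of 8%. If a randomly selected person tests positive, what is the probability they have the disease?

Let D = the rare event, + = positive/flagged.
P(D) = 1/20
P(+|D) = 99/100
P(+|D') = 8/100 = 2/25
P(+) = P(+|D)P(D) + P(+|D')P(D')
     = \frac{99}{100} × \frac{1}{20} + \frac{2}{25} × \frac{19}{20}
     = \frac{251}{2000}
P(D|+) = P(+|D)P(D)/P(+) = \frac{99}{251}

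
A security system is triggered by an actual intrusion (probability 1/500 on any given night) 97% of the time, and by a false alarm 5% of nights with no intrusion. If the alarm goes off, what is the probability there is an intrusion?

Let D = the rare event, + = positive/flagged.
P(D) = 1/500
P(+|D) = 97/100
P(+|D') = 5/100 = 1/20
P(+) = P(+|D)P(D) + P(+|D')P(D')
     = \frac{97}{100} × \frac{1}{500} + \frac{1}{20} × \frac{499}{500}
     = \frac{162}{3125}
P(D|+) = P(+|D)P(D)/P(+) = \frac{97}{2592}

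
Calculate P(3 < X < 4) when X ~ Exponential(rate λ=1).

P(3 < X < 4) = ∫_{3}^{4} f(x) dx
where f(x) = e^{- x}
= - \frac{1 - e}{e^{4}}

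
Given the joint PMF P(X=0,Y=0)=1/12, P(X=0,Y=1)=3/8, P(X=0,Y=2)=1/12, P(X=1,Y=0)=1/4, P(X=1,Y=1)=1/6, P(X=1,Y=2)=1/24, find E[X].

First find marginal of X:
P(X=0) = 13/24
P(X=1) = 11/24
E[X] = 0 × 13/24 + 1 × 11/24 = 11/24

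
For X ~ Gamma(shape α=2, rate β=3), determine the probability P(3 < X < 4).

P(3 < X < 4) = ∫_{3}^{4} f(x) dx
where f(x) = 9 x e^{- 3 x}
= \frac{-13 + 10 e^{3}}{e^{12}}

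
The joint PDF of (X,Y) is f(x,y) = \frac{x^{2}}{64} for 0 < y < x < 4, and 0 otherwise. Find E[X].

f_X(x) = ∫_0^x \frac{x^{2}}{64} dy = \frac{x^{3}}{64}
E[X] = ∫_0^4 x × (\frac{x^{3}}{64}) dx = \frac{16}{5}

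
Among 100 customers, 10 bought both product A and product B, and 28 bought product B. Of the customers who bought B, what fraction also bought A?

P(A ∩ B) = 10/100 = 1/10
P(B) = 28/100 = 7/25
P(A|B) = P(A ∩ B) / P(B) = (1/10) / (7/25) = 5/14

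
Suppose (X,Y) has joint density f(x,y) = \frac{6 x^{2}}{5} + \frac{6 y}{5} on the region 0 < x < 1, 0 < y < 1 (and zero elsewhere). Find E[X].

E[X] = ∫_0^1 ∫_0^1 x × f(x,y) dy dx
= ∫_0^1 ∫_0^1 x × (\frac{6 x^{2}}{5} + \frac{6 y}{5}) dy dx
= \frac{3}{5}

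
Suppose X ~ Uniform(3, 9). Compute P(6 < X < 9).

P(6 < X < 9) = ∫_{6}^{9} f(x) dx
where f(x) = \frac{1}{6}
= \frac{1}{2}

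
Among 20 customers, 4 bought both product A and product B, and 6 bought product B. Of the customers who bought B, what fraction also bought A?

P(A ∩ B) = 4/20 = 1/5
P(B) = 6/20 = 3/10
P(A|B) = P(A ∩ B) / P(B) = (1/5) / (3/10) = 2/3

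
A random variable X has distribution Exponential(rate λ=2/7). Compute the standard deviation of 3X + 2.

For X ~ Exponential(rate λ=2/7):
Var(X) = \frac{49}{4}
SD(X) = √(Var(X)) = √(\frac{49}{4}) = \frac{7}{2}
SD(3X + 2) = |3| × SD(X) = 3 × \frac{7}{2} = \frac{21}{2}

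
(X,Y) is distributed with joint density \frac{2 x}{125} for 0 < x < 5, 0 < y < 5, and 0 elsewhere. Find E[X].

f_X(x) = ∫_0^5 \frac{2 x}{125} dy = \frac{2 x}{25}
E[X] = ∫_0^5 x × (\frac{2 x}{25}) dx = \frac{10}{3}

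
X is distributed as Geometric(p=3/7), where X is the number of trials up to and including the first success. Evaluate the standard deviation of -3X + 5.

For X ~ Geometric(p=3/7), where X is the number of trials up to and including the first success:
Var(X) = \frac{28}{9}
SD(X) = √(Var(X)) = √(\frac{28}{9}) = \frac{2 \sqrt{7}}{3}
SD(-3X + 5) = |-3| × SD(X) = 3 × \frac{2 \sqrt{7}}{3} = 2 \sqrt{7}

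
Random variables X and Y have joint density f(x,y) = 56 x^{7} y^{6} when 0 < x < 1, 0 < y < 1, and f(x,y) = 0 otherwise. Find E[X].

E[X] = ∫_0^1 ∫_0^1 x × f(x,y) dy dx
= ∫_0^1 ∫_0^1 x × (56 x^{7} y^{6}) dy dx
= \frac{8}{9}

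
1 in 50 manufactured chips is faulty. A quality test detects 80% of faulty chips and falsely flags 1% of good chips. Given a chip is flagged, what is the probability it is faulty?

Let D = the rare event, + = positive/flagged.
P(D) = 1/50
P(+|D) = 80/100 = 4/5
P(+|D') = 1/100
P(+) = P(+|D)P(D) + P(+|D')P(D')
     = \frac{4}{5} × \frac{1}{50} + \frac{1}{100} × \frac{49}{50}
     = \frac{129}{5000}
P(D|+) = P(+|D)P(D)/P(+) = \frac{80}{129}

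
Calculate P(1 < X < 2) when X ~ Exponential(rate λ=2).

P(1 < X < 2) = ∫_{1}^{2} f(x) dx
where f(x) = 2 e^{- 2 x}
= - \frac{1 - e^{2}}{e^{4}}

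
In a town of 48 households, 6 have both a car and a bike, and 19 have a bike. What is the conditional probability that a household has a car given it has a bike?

P(A ∩ B) = 6/48 = 1/8
P(B) = 19/48
P(A|B) = P(A ∩ B) / P(B) = (1/8) / (19/48) = 6/19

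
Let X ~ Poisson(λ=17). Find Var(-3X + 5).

For X ~ Poisson(λ=17):
Var(X) = 17
Var(-3X + 5) = (-3)² × Var(X) = 9 × 17 = 153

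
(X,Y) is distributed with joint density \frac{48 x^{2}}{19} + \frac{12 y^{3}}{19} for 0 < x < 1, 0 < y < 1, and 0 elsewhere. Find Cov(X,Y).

E[XY] = ∫∫ xy × f(x,y) dx dy = \frac{36}{95}
E[X] = \frac{27}{38}
E[Y] = \frac{52}{95}
Cov(X,Y) = E[XY] - E[X]E[Y] = - \frac{18}{1805}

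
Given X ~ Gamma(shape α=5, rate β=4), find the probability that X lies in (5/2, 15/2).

P(5/2 < X < 15/2) = ∫_{5/2}^{15/2} f(x) dx
where f(x) = \frac{128 x^{4} e^{- 4 x}}{3}
= \frac{-116193 + 1933 e^{20}}{3 e^{30}}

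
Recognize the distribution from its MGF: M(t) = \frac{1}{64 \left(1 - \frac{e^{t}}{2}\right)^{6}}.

The MGF M(t) = \frac{1}{64 \left(1 - \frac{e^{t}}{2}\right)^{6}} is the standard form for the NegativeBinomial distribution.
Comparing with the known MGF formula identifies: NegBin(r=6, p=1/2), X = failures before r-th success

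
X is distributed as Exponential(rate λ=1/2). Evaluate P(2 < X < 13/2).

P(2 < X < 13/2) = ∫_{2}^{13/2} f(x) dx
where f(x) = \frac{e^{- \frac{x}{2}}}{2}
= - \frac{1}{e^{\frac{13}{4}}} + e^{-1}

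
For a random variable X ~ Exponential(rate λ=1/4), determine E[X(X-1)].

E[X(X-1)] = E[X² - X] = E[X²] - E[X]
E[X] = 4
E[X²] = Var(X) + (E[X])² = 16 + (4)² = 32
E[X(X-1)] = 32 - 4 = 28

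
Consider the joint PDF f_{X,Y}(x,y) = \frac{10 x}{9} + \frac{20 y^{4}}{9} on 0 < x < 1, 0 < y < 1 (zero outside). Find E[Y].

E[Y] = ∫_0^1 ∫_0^1 y × f(x,y) dx dy
= \frac{35}{54}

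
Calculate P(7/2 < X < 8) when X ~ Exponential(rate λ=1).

P(7/2 < X < 8) = ∫_{7/2}^{8} f(x) dx
where f(x) = e^{- x}
= - \frac{1}{e^{8}} + e^{- \frac{7}{2}}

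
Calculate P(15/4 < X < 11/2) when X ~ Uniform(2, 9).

P(15/4 < X < 11/2) = ∫_{15/4}^{11/2} f(x) dx
where f(x) = \frac{1}{7}
= \frac{1}{4}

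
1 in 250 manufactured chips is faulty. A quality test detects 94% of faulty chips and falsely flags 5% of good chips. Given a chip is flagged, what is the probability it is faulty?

Let D = the rare event, + = positive/flagged.
P(D) = 1/250
P(+|D) = 94/100 = 47/50
P(+|D') = 5/100 = 1/20
P(+) = P(+|D)P(D) + P(+|D')P(D')
     = \frac{47}{50} × \frac{1}{250} + \frac{1}{20} × \frac{249}{250}
     = \frac{1339}{25000}
P(D|+) = P(+|D)P(D)/P(+) = \frac{94}{1339}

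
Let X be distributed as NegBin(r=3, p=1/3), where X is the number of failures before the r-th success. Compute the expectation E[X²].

Using the identity E[X²] = Var(X) + (E[X])²:
E[X] = 6
Var(X) = 18
E[X²] = 18 + (6)²
= 54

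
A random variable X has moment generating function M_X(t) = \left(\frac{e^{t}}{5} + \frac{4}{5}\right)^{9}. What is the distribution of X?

The MGF M(t) = \left(\frac{e^{t}}{5} + \frac{4}{5}\right)^{9} is the standard form for the Binomial distribution.
Comparing with the known MGF formula identifies: Binomial(n=9, p=1/5)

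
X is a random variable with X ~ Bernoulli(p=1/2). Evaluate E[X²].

Using the identity E[X²] = Var(X) + (E[X])²:
E[X] = \frac{1}{2}
Var(X) = \frac{1}{4}
E[X²] = \frac{1}{4} + (\frac{1}{2})²
= \frac{1}{2}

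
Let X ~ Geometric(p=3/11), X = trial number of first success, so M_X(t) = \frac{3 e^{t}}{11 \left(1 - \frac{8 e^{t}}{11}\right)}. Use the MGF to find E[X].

To find E[X], compute M^(1)(0):
M^(1)(t) = \frac{3 e^{t}}{11 \left(1 - \frac{8 e^{t}}{11}\right)} + \frac{24 e^{2 t}}{121 \left(1 - \frac{8 e^{t}}{11}\right)^{2}}
M^(1)(0) = \frac{11}{3}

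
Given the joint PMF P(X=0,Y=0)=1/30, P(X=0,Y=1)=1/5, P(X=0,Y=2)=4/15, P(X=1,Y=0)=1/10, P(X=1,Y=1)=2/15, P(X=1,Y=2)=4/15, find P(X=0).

P(X=0) = P(X=0,Y=0) + P(X=0,Y=1) + P(X=0,Y=2)
= 1/30 + 1/5 + 4/15
= 1/2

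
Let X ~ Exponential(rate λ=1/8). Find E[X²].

Using the identity E[X²] = Var(X) + (E[X])²:
E[X] = 8
Var(X) = 64
E[X²] = 64 + (8)²
= 128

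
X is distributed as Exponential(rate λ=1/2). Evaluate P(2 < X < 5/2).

P(2 < X < 5/2) = ∫_{2}^{5/2} f(x) dx
where f(x) = \frac{e^{- \frac{x}{2}}}{2}
= - \frac{1}{e^{\frac{5}{4}}} + e^{-1}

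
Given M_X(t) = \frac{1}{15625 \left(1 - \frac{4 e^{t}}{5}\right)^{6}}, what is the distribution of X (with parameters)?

The MGF M(t) = \frac{1}{15625 \left(1 - \frac{4 e^{t}}{5}\right)^{6}} is the standard form for the NegativeBinomial distribution.
Comparing with the known MGF formula identifies: NegBin(r=6, p=1/5), X = failures before r-th success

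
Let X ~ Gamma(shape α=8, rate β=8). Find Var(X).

For X ~ Gamma(shape α=8, rate β=8):
Var(X) = \frac{1}{8}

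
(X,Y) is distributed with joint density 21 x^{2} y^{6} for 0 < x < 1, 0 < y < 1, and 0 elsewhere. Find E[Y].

E[Y] = ∫_0^1 ∫_0^1 y × f(x,y) dx dy
= \frac{7}{8}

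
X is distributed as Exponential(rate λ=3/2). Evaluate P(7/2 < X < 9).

P(7/2 < X < 9) = ∫_{7/2}^{9} f(x) dx
where f(x) = \frac{3 e^{- \frac{3 x}{2}}}{2}
= - \frac{1}{e^{\frac{27}{2}}} + e^{- \frac{21}{4}}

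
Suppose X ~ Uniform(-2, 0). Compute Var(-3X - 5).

For X ~ Uniform(-2, 0):
Var(X) = \frac{1}{3}
Var(-3X - 5) = (-3)² × Var(X) = 9 × \frac{1}{3} = 3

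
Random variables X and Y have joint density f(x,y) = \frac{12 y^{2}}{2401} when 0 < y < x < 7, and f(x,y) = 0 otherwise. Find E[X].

f_X(x) = ∫_0^x \frac{12 y^{2}}{2401} dy = \frac{4 x^{3}}{2401}
E[X] = ∫_0^7 x × (\frac{4 x^{3}}{2401}) dx = \frac{28}{5}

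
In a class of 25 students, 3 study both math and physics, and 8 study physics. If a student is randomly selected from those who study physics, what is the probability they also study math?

P(A ∩ B) = 3/25
P(B) = 8/25
P(A|B) = P(A ∩ B) / P(B) = (3/25) / (8/25) = 3/8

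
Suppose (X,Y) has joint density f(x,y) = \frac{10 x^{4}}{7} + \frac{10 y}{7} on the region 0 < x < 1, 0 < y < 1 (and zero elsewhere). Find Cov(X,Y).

E[XY] = ∫∫ xy × f(x,y) dx dy = \frac{5}{14}
E[X] = \frac{25}{42}
E[Y] = \frac{13}{21}
Cov(X,Y) = E[XY] - E[X]E[Y] = - \frac{5}{441}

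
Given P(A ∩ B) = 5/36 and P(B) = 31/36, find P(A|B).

P(A|B) = P(A ∩ B) / P(B)
= (5/36) / (31/36)
= 5/31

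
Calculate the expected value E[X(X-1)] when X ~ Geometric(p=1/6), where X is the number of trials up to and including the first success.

E[X(X-1)] = E[X² - X] = E[X²] - E[X]
E[X] = 6
E[X²] = Var(X) + (E[X])² = 30 + (6)² = 66
E[X(X-1)] = 66 - 6 = 60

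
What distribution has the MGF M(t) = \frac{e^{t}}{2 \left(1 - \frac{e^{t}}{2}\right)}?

The MGF M(t) = \frac{e^{t}}{2 \left(1 - \frac{e^{t}}{2}\right)} is the standard form for the Geometric distribution.
Comparing with the known MGF formula identifies: Geometric(p=1/2), X = trial number of first success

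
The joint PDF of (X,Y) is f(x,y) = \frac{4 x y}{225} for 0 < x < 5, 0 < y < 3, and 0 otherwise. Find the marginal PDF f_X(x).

f_X(x) = ∫_0^3 f(x,y) dy
= ∫_0^3 \frac{4 x y}{225} dy
= \frac{2 x}{25} for 0 < x < 5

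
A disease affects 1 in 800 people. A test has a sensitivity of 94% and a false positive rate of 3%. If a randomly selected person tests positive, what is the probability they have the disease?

Let D = the rare event, + = positive/flagged.
P(D) = 1/800
P(+|D) = 94/100 = 47/50
P(+|D') = 3/100
P(+) = P(+|D)P(D) + P(+|D')P(D')
     = \frac{47}{50} × \frac{1}{800} + \frac{3}{100} × \frac{799}{800}
     = \frac{2491}{80000}
P(D|+) = P(+|D)P(D)/P(+) = \frac{2}{53}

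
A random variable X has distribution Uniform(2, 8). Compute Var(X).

For X ~ Uniform(2, 8):
Var(X) = 3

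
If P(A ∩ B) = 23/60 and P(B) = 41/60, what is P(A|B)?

P(A|B) = P(A ∩ B) / P(B)
= (23/60) / (41/60)
= 23/41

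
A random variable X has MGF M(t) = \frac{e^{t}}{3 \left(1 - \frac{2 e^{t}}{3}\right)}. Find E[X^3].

To find E[X^3], compute M^(3)(0):
M^(1)(t) = \frac{e^{t}}{3 \left(1 - \frac{2 e^{t}}{3}\right)} + \frac{2 e^{2 t}}{9 \left(1 - \frac{2 e^{t}}{3}\right)^{2}}
M^(2)(t) = \frac{e^{t}}{3 \left(1 - \frac{2 e^{t}}{3}\right)} + \frac{2 e^{2 t}}{3 \left(1 - \frac{2 e^{t}}{3}\right)^{2}} + \frac{8 e^{3 t}}{27 \left(1 - \frac{2 e^{t}}{3}\right)^{3}}
M^(3)(t) = \frac{e^{t}}{3 \left(1 - \frac{2 e^{t}}{3}\right)} + \frac{14 e^{2 t}}{9 \left(1 - \frac{2 e^{t}}{3}\right)^{2}} + \frac{16 e^{3 t}}{9 \left(1 - \frac{2 e^{t}}{3}\right)^{3}} + \frac{16 e^{4 t}}{27 \left(1 - \frac{2 e^{t}}{3}\right)^{4}}
M^(3)(0) = 111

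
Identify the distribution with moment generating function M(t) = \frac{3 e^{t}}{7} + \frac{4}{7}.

The MGF M(t) = \frac{3 e^{t}}{7} + \frac{4}{7} is the standard form for the Bernoulli distribution.
Comparing with the known MGF formula identifies: Bernoulli(p=3/7)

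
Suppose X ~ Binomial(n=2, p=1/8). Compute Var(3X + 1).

For X ~ Binomial(n=2, p=1/8):
Var(X) = \frac{7}{32}
Var(3X + 1) = (3)² × Var(X) = 9 × \frac{7}{32} = \frac{63}{32}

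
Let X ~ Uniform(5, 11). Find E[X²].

Using the identity E[X²] = Var(X) + (E[X])²:
E[X] = 8
Var(X) = 3
E[X²] = 3 + (8)²
= 67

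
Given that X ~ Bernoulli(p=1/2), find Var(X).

For X ~ Bernoulli(p=1/2):
Var(X) = \frac{1}{4}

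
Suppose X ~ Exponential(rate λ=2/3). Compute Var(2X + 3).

For X ~ Exponential(rate λ=2/3):
Var(X) = \frac{9}{4}
Var(2X + 3) = (2)² × Var(X) = 4 × \frac{9}{4} = 9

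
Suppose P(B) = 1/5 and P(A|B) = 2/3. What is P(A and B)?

By definition, P(A|B) = P(A ∩ B) / P(B)
So P(A ∩ B) = P(A|B) × P(B)
= 2/3 × 1/5
= 2/15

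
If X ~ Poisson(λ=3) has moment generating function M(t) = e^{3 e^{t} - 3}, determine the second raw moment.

To find E[X^2], compute M^(2)(0):
M^(1)(t) = 3 e^{t} e^{3 e^{t} - 3}
M^(2)(t) = 9 e^{2 t} e^{3 e^{t} - 3} + 3 e^{t} e^{3 e^{t} - 3}
M^(2)(0) = 12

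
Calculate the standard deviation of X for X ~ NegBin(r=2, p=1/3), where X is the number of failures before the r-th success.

For X ~ NegBin(r=2, p=1/3), where X is the number of failures before the r-th success:
Var(X) = 12
SD(X) = √(Var(X)) = √(12) = 2 \sqrt{3}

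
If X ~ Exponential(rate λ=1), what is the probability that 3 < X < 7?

P(3 < X < 7) = ∫_{3}^{7} f(x) dx
where f(x) = e^{- x}
= - \frac{1 - e^{4}}{e^{7}}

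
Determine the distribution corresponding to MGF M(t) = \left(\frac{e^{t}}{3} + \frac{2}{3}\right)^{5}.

The MGF M(t) = \left(\frac{e^{t}}{3} + \frac{2}{3}\right)^{5} is the standard form for the Binomial distribution.
Comparing with the known MGF formula identifies: Binomial(n=5, p=1/3)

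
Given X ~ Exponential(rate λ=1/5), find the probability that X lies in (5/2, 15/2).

P(5/2 < X < 15/2) = ∫_{5/2}^{15/2} f(x) dx
where f(x) = \frac{e^{- \frac{x}{5}}}{5}
= - \frac{1 - e}{e^{\frac{3}{2}}}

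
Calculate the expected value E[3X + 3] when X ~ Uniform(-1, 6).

For X ~ Uniform(-1, 6):
E[X] = \frac{5}{2}
E[3X + 3] = 3 × E[X] + 3 = \frac{21}{2}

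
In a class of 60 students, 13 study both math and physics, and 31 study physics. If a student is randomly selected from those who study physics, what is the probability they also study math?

P(A ∩ B) = 13/60
P(B) = 31/60
P(A|B) = P(A ∩ B) / P(B) = (13/60) / (31/60) = 13/31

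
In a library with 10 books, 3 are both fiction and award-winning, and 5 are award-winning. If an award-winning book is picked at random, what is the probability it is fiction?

P(A ∩ B) = 3/10
P(B) = 5/10 = 1/2
P(A|B) = P(A ∩ B) / P(B) = (3/10) / (1/2) = 3/5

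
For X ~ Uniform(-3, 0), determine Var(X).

For X ~ Uniform(-3, 0):
Var(X) = \frac{3}{4}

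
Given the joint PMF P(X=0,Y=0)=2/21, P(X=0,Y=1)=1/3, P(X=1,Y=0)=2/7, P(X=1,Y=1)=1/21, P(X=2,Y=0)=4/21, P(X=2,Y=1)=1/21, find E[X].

First find marginal of X:
P(X=0) = 3/7
P(X=1) = 1/3
P(X=2) = 5/21
E[X] = 0 × 3/7 + 1 × 1/3 + 2 × 5/21 = 17/21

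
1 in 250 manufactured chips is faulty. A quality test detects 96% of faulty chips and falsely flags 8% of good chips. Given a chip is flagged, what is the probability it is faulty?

Let D = the rare event, + = positive/flagged.
P(D) = 1/250
P(+|D) = 96/100 = 24/25
P(+|D') = 8/100 = 2/25
P(+) = P(+|D)P(D) + P(+|D')P(D')
     = \frac{24}{25} × \frac{1}{250} + \frac{2}{25} × \frac{249}{250}
     = \frac{261}{3125}
P(D|+) = P(+|D)P(D)/P(+) = \frac{4}{87}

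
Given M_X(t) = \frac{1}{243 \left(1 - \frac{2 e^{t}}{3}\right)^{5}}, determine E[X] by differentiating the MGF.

To find E[X], compute M^(1)(0):
M^(1)(t) = \frac{10 e^{t}}{729 \left(1 - \frac{2 e^{t}}{3}\right)^{6}}
M^(1)(0) = 10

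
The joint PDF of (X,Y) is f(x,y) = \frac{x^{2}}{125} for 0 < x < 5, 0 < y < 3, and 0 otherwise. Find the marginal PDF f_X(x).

f_X(x) = ∫_0^3 f(x,y) dy
= ∫_0^3 \frac{x^{2}}{125} dy
= \frac{3 x^{2}}{125} for 0 < x < 5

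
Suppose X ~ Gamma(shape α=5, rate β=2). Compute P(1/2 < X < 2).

P(1/2 < X < 2) = ∫_{1/2}^{2} f(x) dx
where f(x) = \frac{4 x^{4} e^{- 2 x}}{3}
= \frac{-824 + 65 e^{3}}{24 e^{4}}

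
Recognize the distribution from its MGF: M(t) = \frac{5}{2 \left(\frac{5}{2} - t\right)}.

The MGF M(t) = \frac{5}{2 \left(\frac{5}{2} - t\right)} is the standard form for the Exponential distribution.
Comparing with the known MGF formula identifies: Exponential(rate λ=5/2)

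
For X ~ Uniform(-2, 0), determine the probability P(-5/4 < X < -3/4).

P(-5/4 < X < -3/4) = ∫_{-5/4}^{-3/4} f(x) dx
where f(x) = \frac{1}{2}
= \frac{1}{4}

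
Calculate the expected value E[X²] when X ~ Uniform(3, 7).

Using the identity E[X²] = Var(X) + (E[X])²:
E[X] = 5
Var(X) = \frac{4}{3}
E[X²] = \frac{4}{3} + (5)²
= \frac{79}{3}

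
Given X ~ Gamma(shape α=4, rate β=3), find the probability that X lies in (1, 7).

P(1 < X < 7) = ∫_{1}^{7} f(x) dx
where f(x) = \frac{27 x^{3} e^{- 3 x}}{2}
= \frac{-1786 + 13 e^{18}}{e^{21}}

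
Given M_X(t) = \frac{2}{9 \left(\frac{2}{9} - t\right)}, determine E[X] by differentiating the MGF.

To find E[X], compute M^(1)(0):
M^(1)(t) = \frac{2}{9 \left(\frac{2}{9} - t\right)^{2}}
M^(1)(0) = \frac{9}{2}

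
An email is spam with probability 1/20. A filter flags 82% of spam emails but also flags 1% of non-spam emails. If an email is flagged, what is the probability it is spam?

Let D = the rare event, + = positive/flagged.
P(D) = 1/20
P(+|D) = 82/100 = 41/50
P(+|D') = 1/100
P(+) = P(+|D)P(D) + P(+|D')P(D')
     = \frac{41}{50} × \frac{1}{20} + \frac{1}{100} × \frac{19}{20}
     = \frac{101}{2000}
P(D|+) = P(+|D)P(D)/P(+) = \frac{82}{101}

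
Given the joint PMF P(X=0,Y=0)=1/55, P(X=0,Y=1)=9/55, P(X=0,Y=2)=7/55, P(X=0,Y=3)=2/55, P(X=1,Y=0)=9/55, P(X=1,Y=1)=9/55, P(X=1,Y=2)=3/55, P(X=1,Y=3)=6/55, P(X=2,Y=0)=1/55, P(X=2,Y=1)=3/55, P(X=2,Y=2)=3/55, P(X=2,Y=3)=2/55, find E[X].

First find marginal of X:
P(X=0) = 19/55
P(X=1) = 27/55
P(X=2) = 9/55
E[X] = 0 × 19/55 + 1 × 27/55 + 2 × 9/55 = 9/11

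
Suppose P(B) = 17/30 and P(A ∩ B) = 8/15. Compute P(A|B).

P(A|B) = P(A ∩ B) / P(B)
= (8/15) / (17/30)
= 16/17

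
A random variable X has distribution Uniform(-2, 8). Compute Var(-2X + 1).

For X ~ Uniform(-2, 8):
Var(X) = \frac{25}{3}
Var(-2X + 1) = (-2)² × Var(X) = 4 × \frac{25}{3} = \frac{100}{3}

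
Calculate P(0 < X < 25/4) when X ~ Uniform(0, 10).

P(0 < X < 25/4) = ∫_{0}^{25/4} f(x) dx
where f(x) = \frac{1}{10}
= \frac{5}{8}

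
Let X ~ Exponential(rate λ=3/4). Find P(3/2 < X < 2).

P(3/2 < X < 2) = ∫_{3/2}^{2} f(x) dx
where f(x) = \frac{3 e^{- \frac{3 x}{4}}}{4}
= - \frac{1}{e^{\frac{3}{2}}} + e^{- \frac{9}{8}}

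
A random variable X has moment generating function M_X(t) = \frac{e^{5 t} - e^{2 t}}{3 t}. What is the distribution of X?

The MGF M(t) = \frac{e^{5 t} - e^{2 t}}{3 t} is the standard form for the Uniform distribution.
Comparing with the known MGF formula identifies: Uniform(2, 5)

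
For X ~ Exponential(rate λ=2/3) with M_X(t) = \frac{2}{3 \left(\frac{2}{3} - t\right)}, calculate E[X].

To find E[X], compute M^(1)(0):
M^(1)(t) = \frac{2}{3 \left(\frac{2}{3} - t\right)^{2}}
M^(1)(0) = \frac{3}{2}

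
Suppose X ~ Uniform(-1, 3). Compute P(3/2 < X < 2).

P(3/2 < X < 2) = ∫_{3/2}^{2} f(x) dx
where f(x) = \frac{1}{4}
= \frac{1}{8}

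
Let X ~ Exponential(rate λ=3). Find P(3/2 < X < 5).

P(3/2 < X < 5) = ∫_{3/2}^{5} f(x) dx
where f(x) = 3 e^{- 3 x}
= - \frac{1}{e^{15}} + e^{- \frac{9}{2}}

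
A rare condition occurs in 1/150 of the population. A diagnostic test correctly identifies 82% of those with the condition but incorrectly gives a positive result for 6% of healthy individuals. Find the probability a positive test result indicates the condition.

Let D = the rare event, + = positive/flagged.
P(D) = 1/150
P(+|D) = 82/100 = 41/50
P(+|D') = 6/100 = 3/50
P(+) = P(+|D)P(D) + P(+|D')P(D')
     = \frac{41}{50} × \frac{1}{150} + \frac{3}{50} × \frac{149}{150}
     = \frac{122}{1875}
P(D|+) = P(+|D)P(D)/P(+) = \frac{41}{488}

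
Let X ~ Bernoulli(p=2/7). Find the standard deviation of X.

For X ~ Bernoulli(p=2/7):
Var(X) = \frac{10}{49}
SD(X) = √(Var(X)) = √(\frac{10}{49}) = \frac{\sqrt{10}}{7}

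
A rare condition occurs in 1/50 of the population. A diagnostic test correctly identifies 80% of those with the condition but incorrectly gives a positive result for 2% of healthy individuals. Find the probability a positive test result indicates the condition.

Let D = the rare event, + = positive/flagged.
P(D) = 1/50
P(+|D) = 80/100 = 4/5
P(+|D') = 2/100 = 1/50
P(+) = P(+|D)P(D) + P(+|D')P(D')
     = \frac{4}{5} × \frac{1}{50} + \frac{1}{50} × \frac{49}{50}
     = \frac{89}{2500}
P(D|+) = P(+|D)P(D)/P(+) = \frac{40}{89}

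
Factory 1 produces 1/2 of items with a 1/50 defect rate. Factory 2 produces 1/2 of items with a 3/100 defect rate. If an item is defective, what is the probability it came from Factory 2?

Using Bayes' theorem:
P(F1) = 1/2, P(D|F1) = 1/50
P(F2) = 1/2, P(D|F2) = 3/100
P(D) = P(D|F1)P(F1) + P(D|F2)P(F2)
     = \frac{1}{40}
P(F2|D) = P(D|F2)P(F2) / P(D)
= \frac{3}{5}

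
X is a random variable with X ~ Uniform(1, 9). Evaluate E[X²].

Using the identity E[X²] = Var(X) + (E[X])²:
E[X] = 5
Var(X) = \frac{16}{3}
E[X²] = \frac{16}{3} + (5)²
= \frac{91}{3}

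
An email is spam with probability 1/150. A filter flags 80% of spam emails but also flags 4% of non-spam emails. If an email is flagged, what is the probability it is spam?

Let D = the rare event, + = positive/flagged.
P(D) = 1/150
P(+|D) = 80/100 = 4/5
P(+|D') = 4/100 = 1/25
P(+) = P(+|D)P(D) + P(+|D')P(D')
     = \frac{4}{5} × \frac{1}{150} + \frac{1}{25} × \frac{149}{150}
     = \frac{169}{3750}
P(D|+) = P(+|D)P(D)/P(+) = \frac{20}{169}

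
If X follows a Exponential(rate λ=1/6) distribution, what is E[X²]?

Using the identity E[X²] = Var(X) + (E[X])²:
E[X] = 6
Var(X) = 36
E[X²] = 36 + (6)²
= 72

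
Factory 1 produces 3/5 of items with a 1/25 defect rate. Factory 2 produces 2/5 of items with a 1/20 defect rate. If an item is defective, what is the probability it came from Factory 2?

Using Bayes' theorem:
P(F1) = 3/5, P(D|F1) = 1/25
P(F2) = 2/5, P(D|F2) = 1/20
P(D) = P(D|F1)P(F1) + P(D|F2)P(F2)
     = \frac{11}{250}
P(F2|D) = P(D|F2)P(F2) / P(D)
= \frac{5}{11}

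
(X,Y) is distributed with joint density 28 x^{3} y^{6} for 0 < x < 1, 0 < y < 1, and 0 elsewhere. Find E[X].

E[X] = ∫_0^1 ∫_0^1 x × f(x,y) dy dx
= ∫_0^1 ∫_0^1 x × (28 x^{3} y^{6}) dy dx
= \frac{4}{5}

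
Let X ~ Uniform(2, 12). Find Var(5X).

For X ~ Uniform(2, 12):
Var(X) = \frac{25}{3}
Var(5X) = (5)² × Var(X) = 25 × \frac{25}{3} = \frac{625}{3}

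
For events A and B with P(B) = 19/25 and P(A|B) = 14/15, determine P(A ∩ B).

By definition, P(A|B) = P(A ∩ B) / P(B)
So P(A ∩ B) = P(A|B) × P(B)
= 14/15 × 19/25
= 266/375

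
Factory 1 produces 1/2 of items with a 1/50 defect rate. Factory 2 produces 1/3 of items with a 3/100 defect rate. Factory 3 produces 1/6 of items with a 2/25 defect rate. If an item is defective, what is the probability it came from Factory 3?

Using Bayes' theorem:
P(F1) = 1/2, P(D|F1) = 1/50
P(F2) = 1/3, P(D|F2) = 3/100
P(F3) = 1/6, P(D|F3) = 2/25
P(D) = P(D|F1)P(F1) + P(D|F2)P(F2) + P(D|F3)P(F3)
     = \frac{1}{30}
P(F3|D) = P(D|F3)P(F3) / P(D)
= \frac{2}{5}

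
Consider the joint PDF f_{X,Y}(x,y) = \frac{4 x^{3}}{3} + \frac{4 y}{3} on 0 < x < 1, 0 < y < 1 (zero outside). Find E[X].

E[X] = ∫_0^1 ∫_0^1 x × f(x,y) dy dx
= ∫_0^1 ∫_0^1 x × (\frac{4 x^{3}}{3} + \frac{4 y}{3}) dy dx
= \frac{3}{5}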